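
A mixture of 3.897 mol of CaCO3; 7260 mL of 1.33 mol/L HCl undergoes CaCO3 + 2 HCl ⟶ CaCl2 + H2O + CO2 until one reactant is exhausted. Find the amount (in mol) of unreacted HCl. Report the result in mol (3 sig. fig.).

n(CaCO3) = 3.897 mol
n(HCl) = 1.33 × 7260/1000 = 9.656 mol
n/ν for CaCO3 = 3.897/1 = 3.897
n/ν for HCl = 9.656/2 = 4.828
Smallest n/ν is CaCO3 → limiting reagent.
HCl consumed = (2/1) × 3.897 = 7.794 mol
HCl remaining = 9.656 − 7.794 = 1.862 mol

1.86 mol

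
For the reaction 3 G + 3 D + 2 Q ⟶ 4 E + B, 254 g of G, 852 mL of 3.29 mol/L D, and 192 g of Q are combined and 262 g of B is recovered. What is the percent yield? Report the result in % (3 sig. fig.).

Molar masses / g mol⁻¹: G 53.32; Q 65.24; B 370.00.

75.8 %

n(G) = 254.0 / 53.32 = 4.764 mol
n(D) = 3.29 × 852.0/1000 = 2.803 mol
n(Q) = 192.0 / 65.24 = 2.943 mol
n/ν for G = 4.764/3 = 1.588
n/ν for D = 2.803/3 = 0.9343
n/ν for Q = 2.943/2 = 1.472
Smallest n/ν is D → limiting reagent.
theoretical n(B) = (1/3) × 2.803 = 0.9343 mol → 345.7 g
% yield = 262 / 345.7 × 100 = 75.79 %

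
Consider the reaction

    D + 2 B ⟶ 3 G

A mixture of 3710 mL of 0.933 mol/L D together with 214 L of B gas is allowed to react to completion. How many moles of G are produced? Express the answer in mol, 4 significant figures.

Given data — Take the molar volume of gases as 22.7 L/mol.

10.38 mol

n(D) = 0.933 × 3710/1000 = 3.461 mol
n(B) = 214.0 / 22.7 = 9.427 mol
n/ν for D = 3.461/1 = 3.461
n/ν for B = 9.427/2 = 4.714
Smallest n/ν is D → limiting reagent.
n(G) = (3/1) × 3.461 = 10.38 mol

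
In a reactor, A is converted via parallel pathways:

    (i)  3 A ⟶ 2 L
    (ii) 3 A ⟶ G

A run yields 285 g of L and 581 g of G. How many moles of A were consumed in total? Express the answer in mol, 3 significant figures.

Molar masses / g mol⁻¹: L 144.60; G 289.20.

n(L) = 285 / 144.60 = 1.971 mol
n(G) = 581 / 289.20 = 2.009 mol
n(A) via (i) = (3/2)×1.971 = 2.957 mol
n(A) via (ii) = (3/1)×2.009 = 6.027 mol
total n(A) = 2.957 + 6.027 = 8.984 mol

8.98 mol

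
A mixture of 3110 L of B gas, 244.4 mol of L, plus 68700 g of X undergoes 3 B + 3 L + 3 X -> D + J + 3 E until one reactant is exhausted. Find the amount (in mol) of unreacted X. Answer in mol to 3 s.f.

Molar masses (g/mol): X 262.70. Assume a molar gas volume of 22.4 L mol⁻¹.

123 mol

n(B) = 3110 / 22.4 = 138.8 mol
n(L) = 244.4 mol
n(X) = 68700 / 262.70 = 261.5 mol
n/ν → B: 46.27, L: 81.47, X: 87.17; B is limiting.
X consumed = (3/3) × 138.8 = 138.8 mol
X remaining = 261.5 − 138.8 = 122.7 mol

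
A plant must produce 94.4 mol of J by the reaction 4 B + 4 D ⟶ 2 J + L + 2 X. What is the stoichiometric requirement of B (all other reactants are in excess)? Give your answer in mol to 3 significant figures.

n(J) = 94.40 mol
n(B) = (4/2) × 94.40 = 188.8 mol

189 mol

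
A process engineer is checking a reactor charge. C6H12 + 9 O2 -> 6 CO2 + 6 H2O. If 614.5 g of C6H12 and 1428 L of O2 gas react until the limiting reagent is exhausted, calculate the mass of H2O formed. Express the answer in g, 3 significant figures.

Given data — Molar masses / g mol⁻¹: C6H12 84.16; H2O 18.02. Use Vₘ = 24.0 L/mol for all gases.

715 g

n(C6H12) = 614.5 / 84.16 = 7.302 mol
n(O2) = 1428 / 24.0 = 59.50 mol
n/ν for C6H12 = 7.302/1 = 7.302
n/ν for O2 = 59.50/9 = 6.611
Smallest n/ν is O2 → limiting reagent.
n(H2O) = (6/9) × 59.50 = 39.67 mol
mass = 39.67 × 18.02 = 714.9 g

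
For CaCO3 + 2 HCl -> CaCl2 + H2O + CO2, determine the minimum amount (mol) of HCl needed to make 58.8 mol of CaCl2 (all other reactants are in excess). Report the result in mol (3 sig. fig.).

118 mol

n(CaCl2) = 58.80 mol
n(HCl) = (2/1) × 58.80 = 117.6 mol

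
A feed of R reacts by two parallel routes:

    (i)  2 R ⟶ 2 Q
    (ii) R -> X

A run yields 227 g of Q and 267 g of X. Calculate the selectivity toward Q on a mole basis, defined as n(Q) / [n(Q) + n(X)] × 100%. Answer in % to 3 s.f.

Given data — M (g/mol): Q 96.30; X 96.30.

46.0 %

n(Q) = 227 / 96.30 = 2.357 mol
n(X) = 267 / 96.30 = 2.773 mol
selectivity = 2.357/(2.357+2.773) × 100 = 45.95 %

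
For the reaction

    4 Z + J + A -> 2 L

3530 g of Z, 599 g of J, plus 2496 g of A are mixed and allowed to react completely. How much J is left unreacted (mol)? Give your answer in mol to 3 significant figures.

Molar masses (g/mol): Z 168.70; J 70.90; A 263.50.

n(Z) = 3530 / 168.70 = 20.92 mol
n(J) = 599.0 / 70.90 = 8.449 mol
n(A) = 2496 / 263.50 = 9.472 mol
n/ν for Z = 20.92/4 = 5.230
n/ν for J = 8.449/1 = 8.449
n/ν for A = 9.472/1 = 9.472
Smallest n/ν is Z → limiting reagent.
J consumed = (1/4) × 20.92 = 5.230 mol
J remaining = 8.449 − 5.230 = 3.219 mol

3.22 mol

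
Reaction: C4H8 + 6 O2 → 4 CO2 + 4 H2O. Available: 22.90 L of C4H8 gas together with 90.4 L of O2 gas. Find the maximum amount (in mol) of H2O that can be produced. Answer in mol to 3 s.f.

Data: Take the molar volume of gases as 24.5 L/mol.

2.46 mol

n(C4H8) = 22.90 / 24.5 = 0.9347 mol
n(O2) = 90.40 / 24.5 = 3.690 mol
n/ν for C4H8 = 0.9347/1 = 0.9347
n/ν for O2 = 3.690/6 = 0.6150
Smallest n/ν is O2 → limiting reagent.
n(H2O) = (4/6) × 3.690 = 2.460 mol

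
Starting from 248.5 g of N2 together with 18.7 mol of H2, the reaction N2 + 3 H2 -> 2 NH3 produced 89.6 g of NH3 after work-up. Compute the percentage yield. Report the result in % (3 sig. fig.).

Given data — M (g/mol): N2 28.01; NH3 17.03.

42.2 %

n(N2) = 248.5 / 28.01 = 8.872 mol
n(H2) = 18.70 mol
n/ν for N2 = 8.872/1 = 8.872
n/ν for H2 = 18.70/3 = 6.233
Smallest n/ν is H2 → limiting reagent.
theoretical n(NH3) = (2/3) × 18.70 = 12.47 mol → 212.4 g
% yield = 89.6 / 212.4 × 100 = 42.18 %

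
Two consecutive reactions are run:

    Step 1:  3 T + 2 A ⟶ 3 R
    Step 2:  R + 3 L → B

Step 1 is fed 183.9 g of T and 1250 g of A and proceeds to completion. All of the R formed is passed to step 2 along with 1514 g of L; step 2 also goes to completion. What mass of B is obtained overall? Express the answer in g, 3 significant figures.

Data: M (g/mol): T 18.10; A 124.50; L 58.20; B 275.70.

Step 1:
n(T) = 183.9 / 18.10 = 10.16 mol
n(A) = 1250 / 124.50 = 10.04 mol
n/ν for T = 10.16/3 = 3.387
n/ν for A = 10.04/2 = 5.020
Smallest n/ν is T → limiting reagent.
n(R) produced = (3/3) × 10.16 = 10.16 mol
Step 2:
n(R) available = 10.16 mol
n(L) = 1514 / 58.20 = 26.01 mol
n/ν for R = 10.16/1 = 10.16
n/ν for L = 26.01/3 = 8.670
Smallest n/ν is L → limiting reagent.
n(B) = (1/3) × 26.01 = 8.670 mol
mass = 8.670 × 275.70 = 2390 g

2390 g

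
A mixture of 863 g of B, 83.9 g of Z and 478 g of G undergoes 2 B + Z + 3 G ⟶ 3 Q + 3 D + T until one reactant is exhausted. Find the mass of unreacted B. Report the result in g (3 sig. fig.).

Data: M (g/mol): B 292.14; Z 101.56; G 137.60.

n(B) = 863.0 / 292.14 = 2.954 mol
n(Z) = 83.90 / 101.56 = 0.8261 mol
n(G) = 478.0 / 137.60 = 3.474 mol
n/ν for B = 2.954/2 = 1.477
n/ν for Z = 0.8261/1 = 0.8261
n/ν for G = 3.474/3 = 1.158
Smallest n/ν is Z → limiting reagent.
B consumed = (2/1) × 0.8261 = 1.652 mol
B remaining = 2.954 − 1.652 = 1.302 mol
mass = 1.302 × 292.14 = 380.4 g

380 g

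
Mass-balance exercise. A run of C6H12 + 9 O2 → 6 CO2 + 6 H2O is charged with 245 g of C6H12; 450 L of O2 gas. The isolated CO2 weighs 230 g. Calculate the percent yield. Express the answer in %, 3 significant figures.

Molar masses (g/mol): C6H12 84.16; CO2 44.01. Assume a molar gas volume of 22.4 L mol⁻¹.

n(C6H12) = 245.0 / 84.16 = 2.911 mol
n(O2) = 450.0 / 22.4 = 20.09 mol
n/ν for C6H12 = 2.911/1 = 2.911
n/ν for O2 = 20.09/9 = 2.232
Smallest n/ν is O2 → limiting reagent.
theoretical n(CO2) = (6/9) × 20.09 = 13.39 mol → 589.3 g
% yield = 230 / 589.3 × 100 = 39.03 %

39.0 %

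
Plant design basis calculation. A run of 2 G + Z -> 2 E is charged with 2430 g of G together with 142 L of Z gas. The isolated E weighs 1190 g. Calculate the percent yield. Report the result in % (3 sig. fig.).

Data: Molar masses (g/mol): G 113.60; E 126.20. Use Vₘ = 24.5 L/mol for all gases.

n(G) = 2430 / 113.60 = 21.39 mol
n(Z) = 142.0 / 24.5 = 5.796 mol
n/ν for G = 21.39/2 = 10.70
n/ν for Z = 5.796/1 = 5.796
Smallest n/ν is Z → limiting reagent.
theoretical n(E) = (2/1) × 5.796 = 11.59 mol → 1463 g
% yield = 1190 / 1463 × 100 = 81.34 %

81.3 %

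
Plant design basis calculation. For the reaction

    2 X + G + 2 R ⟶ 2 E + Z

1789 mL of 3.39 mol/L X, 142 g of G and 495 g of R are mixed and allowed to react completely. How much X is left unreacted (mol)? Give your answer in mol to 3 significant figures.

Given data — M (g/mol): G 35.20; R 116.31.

n(X) = 3.39 × 1789/1000 = 6.065 mol
n(G) = 142.0 / 35.20 = 4.034 mol
n(R) = 495.0 / 116.31 = 4.256 mol
n/ν → X: 3.033, G: 4.034, R: 2.128; R is limiting.
X consumed = (2/2) × 4.256 = 4.256 mol
X remaining = 6.065 − 4.256 = 1.809 mol

1.81 mol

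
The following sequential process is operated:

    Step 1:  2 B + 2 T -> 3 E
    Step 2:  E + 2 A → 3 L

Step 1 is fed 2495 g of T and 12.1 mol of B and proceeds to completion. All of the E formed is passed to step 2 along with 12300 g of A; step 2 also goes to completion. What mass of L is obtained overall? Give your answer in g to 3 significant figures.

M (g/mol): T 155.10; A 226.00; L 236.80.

12900 g

Step 1:
n(T) = 2495 / 155.10 = 16.09 mol
n(B) = 12.10 mol
n/ν → T: 8.045, B: 6.050; B is limiting.
n(E) produced = (3/2) × 12.10 = 18.15 mol
Step 2:
n(E) available = 18.15 mol
n(A) = 12300 / 226.00 = 54.42 mol
n/ν → E: 18.15, A: 27.21; E is limiting.
n(L) = (3/1) × 18.15 = 54.45 mol
mass = 54.45 × 236.80 = 12890 g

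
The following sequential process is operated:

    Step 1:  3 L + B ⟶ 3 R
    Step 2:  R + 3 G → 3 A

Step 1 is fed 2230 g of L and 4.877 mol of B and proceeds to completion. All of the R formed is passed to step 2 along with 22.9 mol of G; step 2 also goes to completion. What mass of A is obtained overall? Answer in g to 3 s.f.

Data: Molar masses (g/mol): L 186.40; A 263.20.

Step 1:
n(L) = 2230 / 186.40 = 11.96 mol
n(B) = 4.877 mol
n/ν → L: 3.987, B: 4.877; L is limiting.
n(R) produced = (3/3) × 11.96 = 11.96 mol
Step 2:
n(R) available = 11.96 mol
n(G) = 22.90 mol
n/ν → R: 11.96, G: 7.633; G is limiting.
n(A) = (3/3) × 22.90 = 22.90 mol
mass = 22.90 × 263.20 = 6027 g

6030 g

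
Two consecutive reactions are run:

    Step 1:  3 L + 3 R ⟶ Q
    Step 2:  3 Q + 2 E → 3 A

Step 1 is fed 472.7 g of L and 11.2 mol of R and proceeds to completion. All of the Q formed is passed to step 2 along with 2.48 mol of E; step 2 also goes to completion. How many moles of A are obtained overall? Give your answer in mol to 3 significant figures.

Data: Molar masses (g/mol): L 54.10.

2.91 mol

Step 1:
n(L) = 472.7 / 54.10 = 8.738 mol
n(R) = 11.20 mol
n/ν for L = 8.738/3 = 2.913
n/ν for R = 11.20/3 = 3.733
Smallest n/ν is L → limiting reagent.
n(Q) produced = (1/3) × 8.738 = 2.913 mol
Step 2:
n(Q) available = 2.913 mol
n(E) = 2.480 mol
n/ν for Q = 2.913/3 = 0.9710
n/ν for E = 2.480/2 = 1.240
Smallest n/ν is Q → limiting reagent.
n(A) = (3/3) × 2.913 = 2.913 mol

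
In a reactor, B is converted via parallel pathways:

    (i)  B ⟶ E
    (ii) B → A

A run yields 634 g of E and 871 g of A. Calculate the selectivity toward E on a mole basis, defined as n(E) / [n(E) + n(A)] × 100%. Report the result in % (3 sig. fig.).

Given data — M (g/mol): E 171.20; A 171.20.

42.1 %

n(E) = 634 / 171.20 = 3.703 mol
n(A) = 871 / 171.20 = 5.088 mol
selectivity = 3.703/(3.703+5.088) × 100 = 42.12 %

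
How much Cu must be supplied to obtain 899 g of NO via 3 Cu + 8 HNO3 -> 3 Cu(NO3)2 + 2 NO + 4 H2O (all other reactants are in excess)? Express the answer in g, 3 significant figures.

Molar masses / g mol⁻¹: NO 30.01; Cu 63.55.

n(NO) = 899 / 30.01 = 29.96 mol
n(Cu) = (3/2) × 29.96 = 44.94 mol
mass = 44.94 × 63.55 = 2856 g

2860 g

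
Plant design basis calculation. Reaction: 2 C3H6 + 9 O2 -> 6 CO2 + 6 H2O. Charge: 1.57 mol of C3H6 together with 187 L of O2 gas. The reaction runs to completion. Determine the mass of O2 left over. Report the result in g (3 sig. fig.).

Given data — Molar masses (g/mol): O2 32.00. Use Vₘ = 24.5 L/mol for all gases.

18.2 g

n(C3H6) = 1.570 mol
n(O2) = 187.0 / 24.5 = 7.633 mol
n/ν for C3H6 = 1.570/2 = 0.7850
n/ν for O2 = 7.633/9 = 0.8481
Smallest n/ν is C3H6 → limiting reagent.
O2 consumed = (9/2) × 1.570 = 7.065 mol
O2 remaining = 7.633 − 7.065 = 0.5680 mol
mass = 0.5680 × 32.00 = 18.18 g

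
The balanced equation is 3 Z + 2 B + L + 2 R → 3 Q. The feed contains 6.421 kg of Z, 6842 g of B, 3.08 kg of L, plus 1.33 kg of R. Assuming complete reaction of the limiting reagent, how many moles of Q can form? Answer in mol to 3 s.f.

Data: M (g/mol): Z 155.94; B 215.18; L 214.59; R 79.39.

25.1 mol

n(Z) = 6.421×1000 / 155.94 = 41.18 mol
n(B) = 6842 / 215.18 = 31.80 mol
n(L) = 3.080×1000 / 214.59 = 14.35 mol
n(R) = 1.330×1000 / 79.39 = 16.75 mol
n/ν for Z = 41.18/3 = 13.73
n/ν for B = 31.80/2 = 15.90
n/ν for L = 14.35/1 = 14.35
n/ν for R = 16.75/2 = 8.375
Smallest n/ν is R → limiting reagent.
n(Q) = (3/2) × 16.75 = 25.13 mol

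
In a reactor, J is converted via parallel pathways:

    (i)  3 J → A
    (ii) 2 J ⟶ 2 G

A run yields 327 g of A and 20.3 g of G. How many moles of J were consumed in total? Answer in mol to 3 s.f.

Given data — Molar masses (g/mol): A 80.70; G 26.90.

12.9 mol

n(A) = 327 / 80.70 = 4.052 mol
n(G) = 20.3 / 26.90 = 0.7546 mol
n(J) via (i) = (3/1)×4.052 = 12.16 mol
n(J) via (ii) = (2/2)×0.7546 = 0.7546 mol
total n(J) = 12.16 + 0.7546 = 12.91 mol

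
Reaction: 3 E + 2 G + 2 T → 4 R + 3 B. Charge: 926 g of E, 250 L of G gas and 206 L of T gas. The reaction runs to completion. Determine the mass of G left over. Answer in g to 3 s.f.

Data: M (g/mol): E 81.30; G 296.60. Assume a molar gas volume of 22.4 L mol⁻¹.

1060 g

n(E) = 926.0 / 81.30 = 11.39 mol
n(G) = 250.0 / 22.4 = 11.16 mol
n(T) = 206.0 / 22.4 = 9.196 mol
n/ν → E: 3.797, G: 5.580, T: 4.598; E is limiting.
G consumed = (2/3) × 11.39 = 7.593 mol
G remaining = 11.16 − 7.593 = 3.567 mol
mass = 3.567 × 296.60 = 1058 g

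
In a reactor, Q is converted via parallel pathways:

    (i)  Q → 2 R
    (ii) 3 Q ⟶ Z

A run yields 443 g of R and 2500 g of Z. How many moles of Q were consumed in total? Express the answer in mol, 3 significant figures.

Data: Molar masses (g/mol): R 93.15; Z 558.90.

15.8 mol

n(R) = 443 / 93.15 = 4.756 mol
n(Z) = 2500 / 558.90 = 4.473 mol
n(Q) via (i) = (1/2)×4.756 = 2.378 mol
n(Q) via (ii) = (3/1)×4.473 = 13.42 mol
total n(Q) = 2.378 + 13.42 = 15.80 mol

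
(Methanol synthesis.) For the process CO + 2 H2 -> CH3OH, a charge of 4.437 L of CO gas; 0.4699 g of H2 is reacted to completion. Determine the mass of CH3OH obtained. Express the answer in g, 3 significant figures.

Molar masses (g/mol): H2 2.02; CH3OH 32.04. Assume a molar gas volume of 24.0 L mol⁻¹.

n(CO) = 4.437 / 24.0 = 0.1849 mol
n(H2) = 0.4699 / 2.02 = 0.2326 mol
n/ν for CO = 0.1849/1 = 0.1849
n/ν for H2 = 0.2326/2 = 0.1163
Smallest n/ν is H2 → limiting reagent.
n(CH3OH) = (1/2) × 0.2326 = 0.1163 mol
mass = 0.1163 × 32.04 = 3.726 g

3.73 g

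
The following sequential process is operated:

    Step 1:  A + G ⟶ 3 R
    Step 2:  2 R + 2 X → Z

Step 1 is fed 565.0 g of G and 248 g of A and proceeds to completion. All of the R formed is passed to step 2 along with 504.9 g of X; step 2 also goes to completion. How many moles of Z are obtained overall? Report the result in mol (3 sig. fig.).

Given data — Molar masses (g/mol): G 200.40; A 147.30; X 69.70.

2.53 mol

Step 1:
n(G) = 565.0 / 200.40 = 2.819 mol
n(A) = 248.0 / 147.30 = 1.684 mol
n/ν for G = 2.819/1 = 2.819
n/ν for A = 1.684/1 = 1.684
Smallest n/ν is A → limiting reagent.
n(R) produced = (3/1) × 1.684 = 5.052 mol
Step 2:
n(R) available = 5.052 mol
n(X) = 504.9 / 69.70 = 7.244 mol
n/ν for R = 5.052/2 = 2.526
n/ν for X = 7.244/2 = 3.622
Smallest n/ν is R → limiting reagent.
n(Z) = (1/2) × 5.052 = 2.526 mol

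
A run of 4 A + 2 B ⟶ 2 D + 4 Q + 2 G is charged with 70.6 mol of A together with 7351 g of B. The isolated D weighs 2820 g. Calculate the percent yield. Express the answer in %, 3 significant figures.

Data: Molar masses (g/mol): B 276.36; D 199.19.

n(A) = 70.60 mol
n(B) = 7351 / 276.36 = 26.60 mol
n/ν for A = 70.60/4 = 17.65
n/ν for B = 26.60/2 = 13.30
Smallest n/ν is B → limiting reagent.
theoretical n(D) = (2/2) × 26.60 = 26.60 mol → 5298 g
% yield = 2820 / 5298 × 100 = 53.23 %

53.2 %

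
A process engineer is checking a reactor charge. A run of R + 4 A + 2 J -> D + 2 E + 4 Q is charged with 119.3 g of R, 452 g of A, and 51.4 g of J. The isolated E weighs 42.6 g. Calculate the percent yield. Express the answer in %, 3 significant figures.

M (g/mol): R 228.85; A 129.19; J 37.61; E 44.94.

90.9 %

n(R) = 119.3 / 228.85 = 0.5213 mol
n(A) = 452.0 / 129.19 = 3.499 mol
n(J) = 51.40 / 37.61 = 1.367 mol
n/ν → R: 0.5213, A: 0.8748, J: 0.6835; R is limiting.
theoretical n(E) = (2/1) × 0.5213 = 1.043 mol → 46.87 g
% yield = 42.6 / 46.87 × 100 = 90.89 %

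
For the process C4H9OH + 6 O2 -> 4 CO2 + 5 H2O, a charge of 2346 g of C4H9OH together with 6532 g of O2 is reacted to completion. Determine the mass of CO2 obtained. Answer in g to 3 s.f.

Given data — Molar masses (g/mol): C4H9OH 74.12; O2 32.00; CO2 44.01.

5570 g

n(C4H9OH) = 2346 / 74.12 = 31.65 mol
n(O2) = 6532 / 32.00 = 204.1 mol
n/ν for C4H9OH = 31.65/1 = 31.65
n/ν for O2 = 204.1/6 = 34.02
Smallest n/ν is C4H9OH → limiting reagent.
n(CO2) = (4/1) × 31.65 = 126.6 mol
mass = 126.6 × 44.01 = 5572 g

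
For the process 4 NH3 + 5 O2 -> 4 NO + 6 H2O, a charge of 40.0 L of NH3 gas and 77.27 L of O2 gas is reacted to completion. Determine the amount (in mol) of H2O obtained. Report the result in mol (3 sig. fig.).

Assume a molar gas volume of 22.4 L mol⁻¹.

n(NH3) = 40.00 / 22.4 = 1.786 mol
n(O2) = 77.27 / 22.4 = 3.450 mol
n/ν for NH3 = 1.786/4 = 0.4465
n/ν for O2 = 3.450/5 = 0.6900
Smallest n/ν is NH3 → limiting reagent.
n(H2O) = (6/4) × 1.786 = 2.679 mol

2.68 mol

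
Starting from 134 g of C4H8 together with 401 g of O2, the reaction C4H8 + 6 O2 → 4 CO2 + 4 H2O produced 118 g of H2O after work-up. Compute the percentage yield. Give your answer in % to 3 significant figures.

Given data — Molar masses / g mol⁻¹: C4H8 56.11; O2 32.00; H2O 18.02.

n(C4H8) = 134.0 / 56.11 = 2.388 mol
n(O2) = 401.0 / 32.00 = 12.53 mol
n/ν for C4H8 = 2.388/1 = 2.388
n/ν for O2 = 12.53/6 = 2.088
Smallest n/ν is O2 → limiting reagent.
theoretical n(H2O) = (4/6) × 12.53 = 8.353 mol → 150.5 g
% yield = 118 / 150.5 × 100 = 78.41 %

78.4 %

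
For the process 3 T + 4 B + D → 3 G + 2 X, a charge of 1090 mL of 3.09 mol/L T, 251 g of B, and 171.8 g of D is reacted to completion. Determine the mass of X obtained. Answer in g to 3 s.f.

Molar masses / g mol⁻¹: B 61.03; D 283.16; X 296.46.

n(T) = 3.09 × 1090/1000 = 3.368 mol
n(B) = 251.0 / 61.03 = 4.113 mol
n(D) = 171.8 / 283.16 = 0.6067 mol
n/ν for T = 3.368/3 = 1.123
n/ν for B = 4.113/4 = 1.028
n/ν for D = 0.6067/1 = 0.6067
Smallest n/ν is D → limiting reagent.
n(X) = (2/1) × 0.6067 = 1.213 mol
mass = 1.213 × 296.46 = 359.6 g

360 g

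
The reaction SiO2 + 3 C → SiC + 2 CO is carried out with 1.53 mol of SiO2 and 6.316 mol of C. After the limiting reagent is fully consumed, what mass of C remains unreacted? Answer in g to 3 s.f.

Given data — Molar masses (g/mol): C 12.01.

n(SiO2) = 1.530 mol
n(C) = 6.316 mol
n/ν for SiO2 = 1.530/1 = 1.530
n/ν for C = 6.316/3 = 2.105
Smallest n/ν is SiO2 → limiting reagent.
C consumed = (3/1) × 1.530 = 4.590 mol
C remaining = 6.316 − 4.590 = 1.726 mol
mass = 1.726 × 12.01 = 20.73 g

20.7 g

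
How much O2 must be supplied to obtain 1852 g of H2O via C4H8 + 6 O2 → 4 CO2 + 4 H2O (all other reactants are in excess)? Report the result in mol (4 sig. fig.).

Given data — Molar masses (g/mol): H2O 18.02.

154.2 mol

n(H2O) = 1852 / 18.02 = 102.8 mol
n(O2) = (6/4) × 102.8 = 154.2 mol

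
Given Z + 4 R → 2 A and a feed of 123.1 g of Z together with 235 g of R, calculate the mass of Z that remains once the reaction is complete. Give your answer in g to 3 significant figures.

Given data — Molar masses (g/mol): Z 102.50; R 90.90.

n(Z) = 123.1 / 102.50 = 1.201 mol
n(R) = 235.0 / 90.90 = 2.585 mol
n/ν for Z = 1.201/1 = 1.201
n/ν for R = 2.585/4 = 0.6463
Smallest n/ν is R → limiting reagent.
Z consumed = (1/4) × 2.585 = 0.6463 mol
Z remaining = 1.201 − 0.6463 = 0.5547 mol
mass = 0.5547 × 102.50 = 56.86 g

56.9 g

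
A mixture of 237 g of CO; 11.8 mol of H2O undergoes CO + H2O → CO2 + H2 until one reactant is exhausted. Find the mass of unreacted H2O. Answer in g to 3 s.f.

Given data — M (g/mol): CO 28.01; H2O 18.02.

60.2 g

n(CO) = 237.0 / 28.01 = 8.461 mol
n(H2O) = 11.80 mol
n/ν for CO = 8.461/1 = 8.461
n/ν for H2O = 11.80/1 = 11.80
Smallest n/ν is CO → limiting reagent.
H2O consumed = (1/1) × 8.461 = 8.461 mol
H2O remaining = 11.80 − 8.461 = 3.339 mol
mass = 3.339 × 18.02 = 60.17 g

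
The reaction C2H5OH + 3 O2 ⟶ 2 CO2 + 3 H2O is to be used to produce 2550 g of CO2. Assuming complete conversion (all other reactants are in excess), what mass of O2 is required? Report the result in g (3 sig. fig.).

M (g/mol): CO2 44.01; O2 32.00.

2780 g

n(CO2) = 2550 / 44.01 = 57.94 mol
n(O2) = (3/2) × 57.94 = 86.91 mol
mass = 86.91 × 32.00 = 2781 g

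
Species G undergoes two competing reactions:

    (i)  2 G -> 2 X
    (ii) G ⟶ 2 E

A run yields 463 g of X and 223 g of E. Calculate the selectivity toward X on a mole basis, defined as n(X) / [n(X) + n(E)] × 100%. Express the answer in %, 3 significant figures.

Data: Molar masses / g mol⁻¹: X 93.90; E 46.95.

50.9 %

n(X) = 463 / 93.90 = 4.931 mol
n(E) = 223 / 46.95 = 4.750 mol
selectivity = 4.931/(4.931+4.750) × 100 = 50.93 %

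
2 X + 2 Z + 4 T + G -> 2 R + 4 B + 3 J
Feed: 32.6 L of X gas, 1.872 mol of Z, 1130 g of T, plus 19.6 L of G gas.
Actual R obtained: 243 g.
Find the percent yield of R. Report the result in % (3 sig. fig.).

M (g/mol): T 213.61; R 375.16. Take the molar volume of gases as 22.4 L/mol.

44.5 %

n(X) = 32.60 / 22.4 = 1.455 mol
n(Z) = 1.872 mol
n(T) = 1130 / 213.61 = 5.290 mol
n(G) = 19.60 / 22.4 = 0.8750 mol
n/ν for X = 1.455/2 = 0.7275
n/ν for Z = 1.872/2 = 0.9360
n/ν for T = 5.290/4 = 1.323
n/ν for G = 0.8750/1 = 0.8750
Smallest n/ν is X → limiting reagent.
theoretical n(R) = (2/2) × 1.455 = 1.455 mol → 545.9 g
% yield = 243 / 545.9 × 100 = 44.51 %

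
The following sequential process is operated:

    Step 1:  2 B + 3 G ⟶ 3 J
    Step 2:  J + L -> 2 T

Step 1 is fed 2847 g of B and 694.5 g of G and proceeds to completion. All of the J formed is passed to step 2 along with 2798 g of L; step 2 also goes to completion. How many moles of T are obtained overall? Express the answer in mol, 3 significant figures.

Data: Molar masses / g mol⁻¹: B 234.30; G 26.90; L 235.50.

Step 1:
n(B) = 2847 / 234.30 = 12.15 mol
n(G) = 694.5 / 26.90 = 25.82 mol
n/ν for B = 12.15/2 = 6.075
n/ν for G = 25.82/3 = 8.607
Smallest n/ν is B → limiting reagent.
n(J) produced = (3/2) × 12.15 = 18.23 mol
Step 2:
n(J) available = 18.23 mol
n(L) = 2798 / 235.50 = 11.88 mol
n/ν for J = 18.23/1 = 18.23
n/ν for L = 11.88/1 = 11.88
Smallest n/ν is L → limiting reagent.
n(T) = (2/1) × 11.88 = 23.76 mol

23.8 mol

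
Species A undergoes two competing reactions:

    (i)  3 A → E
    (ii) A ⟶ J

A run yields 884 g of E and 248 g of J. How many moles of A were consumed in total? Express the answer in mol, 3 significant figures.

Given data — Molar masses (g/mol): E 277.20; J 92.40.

12.3 mol

n(E) = 884 / 277.20 = 3.189 mol
n(J) = 248 / 92.40 = 2.684 mol
n(A) via (i) = (3/1)×3.189 = 9.567 mol
n(A) via (ii) = (1/1)×2.684 = 2.684 mol
total n(A) = 9.567 + 2.684 = 12.25 mol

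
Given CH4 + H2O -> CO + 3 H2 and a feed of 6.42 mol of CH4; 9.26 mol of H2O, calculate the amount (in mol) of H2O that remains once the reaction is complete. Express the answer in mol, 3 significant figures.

2.84 mol

n(CH4) = 6.420 mol
n(H2O) = 9.260 mol
n/ν for CH4 = 6.420/1 = 6.420
n/ν for H2O = 9.260/1 = 9.260
Smallest n/ν is CH4 → limiting reagent.
H2O consumed = (1/1) × 6.420 = 6.420 mol
H2O remaining = 9.260 − 6.420 = 2.840 mol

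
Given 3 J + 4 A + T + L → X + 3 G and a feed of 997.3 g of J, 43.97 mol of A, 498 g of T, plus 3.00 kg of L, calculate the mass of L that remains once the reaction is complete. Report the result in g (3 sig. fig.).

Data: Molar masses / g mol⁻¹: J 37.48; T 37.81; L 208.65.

n(J) = 997.3 / 37.48 = 26.61 mol
n(A) = 43.97 mol
n(T) = 498.0 / 37.81 = 13.17 mol
n(L) = 3.000×1000 / 208.65 = 14.38 mol
n/ν for J = 26.61/3 = 8.870
n/ν for A = 43.97/4 = 10.99
n/ν for T = 13.17/1 = 13.17
n/ν for L = 14.38/1 = 14.38
Smallest n/ν is J → limiting reagent.
L consumed = (1/3) × 26.61 = 8.870 mol
L remaining = 14.38 − 8.870 = 5.510 mol
mass = 5.510 × 208.65 = 1150 g

1150 g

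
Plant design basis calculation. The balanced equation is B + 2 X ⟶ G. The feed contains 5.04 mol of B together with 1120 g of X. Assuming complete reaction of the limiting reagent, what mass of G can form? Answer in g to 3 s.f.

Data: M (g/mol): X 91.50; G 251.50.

n(B) = 5.040 mol
n(X) = 1120 / 91.50 = 12.24 mol
n/ν for B = 5.040/1 = 5.040
n/ν for X = 12.24/2 = 6.120
Smallest n/ν is B → limiting reagent.
n(G) = (1/1) × 5.040 = 5.040 mol
mass = 5.040 × 251.50 = 1268 g

1270 g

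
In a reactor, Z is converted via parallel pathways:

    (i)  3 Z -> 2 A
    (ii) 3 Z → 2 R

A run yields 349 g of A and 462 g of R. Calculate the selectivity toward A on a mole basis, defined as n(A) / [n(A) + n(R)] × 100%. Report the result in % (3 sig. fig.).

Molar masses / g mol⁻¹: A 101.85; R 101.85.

n(A) = 349 / 101.85 = 3.427 mol
n(R) = 462 / 101.85 = 4.536 mol
selectivity = 3.427/(3.427+4.536) × 100 = 43.04 %

43.0 %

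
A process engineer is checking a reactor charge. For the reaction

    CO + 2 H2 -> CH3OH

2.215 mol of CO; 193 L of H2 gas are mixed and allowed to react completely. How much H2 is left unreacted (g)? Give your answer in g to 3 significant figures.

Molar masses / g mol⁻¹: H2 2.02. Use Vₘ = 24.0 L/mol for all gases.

n(CO) = 2.215 mol
n(H2) = 193.0 / 24.0 = 8.042 mol
n/ν → CO: 2.215, H2: 4.021; CO is limiting.
H2 consumed = (2/1) × 2.215 = 4.430 mol
H2 remaining = 8.042 − 4.430 = 3.612 mol
mass = 3.612 × 2.02 = 7.296 g

7.30 g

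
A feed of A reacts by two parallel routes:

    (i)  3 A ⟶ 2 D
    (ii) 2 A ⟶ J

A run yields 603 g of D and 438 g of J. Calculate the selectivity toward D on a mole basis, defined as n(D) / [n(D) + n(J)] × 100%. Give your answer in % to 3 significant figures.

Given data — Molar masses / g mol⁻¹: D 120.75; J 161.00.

n(D) = 603 / 120.75 = 4.994 mol
n(J) = 438 / 161.00 = 2.720 mol
selectivity = 4.994/(4.994+2.720) × 100 = 64.74 %

64.7 %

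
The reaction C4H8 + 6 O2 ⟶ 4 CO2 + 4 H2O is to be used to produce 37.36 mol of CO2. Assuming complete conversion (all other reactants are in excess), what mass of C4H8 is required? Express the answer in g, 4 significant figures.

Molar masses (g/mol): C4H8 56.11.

n(CO2) = 37.36 mol
n(C4H8) = (1/4) × 37.36 = 9.340 mol
mass = 9.340 × 56.11 = 524.1 g

524.1 g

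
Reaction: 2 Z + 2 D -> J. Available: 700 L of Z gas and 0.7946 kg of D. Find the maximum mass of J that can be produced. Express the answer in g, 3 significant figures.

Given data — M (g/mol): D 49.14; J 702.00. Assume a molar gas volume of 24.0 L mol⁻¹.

5680 g

n(Z) = 700.0 / 24.0 = 29.17 mol
n(D) = 0.7946×1000 / 49.14 = 16.17 mol
n/ν for Z = 29.17/2 = 14.59
n/ν for D = 16.17/2 = 8.085
Smallest n/ν is D → limiting reagent.
n(J) = (1/2) × 16.17 = 8.085 mol
mass = 8.085 × 702.00 = 5676 g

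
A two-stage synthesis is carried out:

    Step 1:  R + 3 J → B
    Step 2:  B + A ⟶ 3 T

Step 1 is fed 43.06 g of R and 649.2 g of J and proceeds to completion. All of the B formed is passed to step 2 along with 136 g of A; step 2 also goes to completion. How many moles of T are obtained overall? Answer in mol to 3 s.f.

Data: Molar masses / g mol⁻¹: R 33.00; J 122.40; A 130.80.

3.12 mol

Step 1:
n(R) = 43.06 / 33.00 = 1.305 mol
n(J) = 649.2 / 122.40 = 5.304 mol
n/ν → R: 1.305, J: 1.768; R is limiting.
n(B) produced = (1/1) × 1.305 = 1.305 mol
Step 2:
n(B) available = 1.305 mol
n(A) = 136.0 / 130.80 = 1.040 mol
n/ν → B: 1.305, A: 1.040; A is limiting.
n(T) = (3/1) × 1.040 = 3.120 mol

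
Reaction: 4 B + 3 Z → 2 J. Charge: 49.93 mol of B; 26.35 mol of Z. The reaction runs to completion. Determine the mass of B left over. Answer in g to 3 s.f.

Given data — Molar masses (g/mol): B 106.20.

n(B) = 49.93 mol
n(Z) = 26.35 mol
n/ν for B = 49.93/4 = 12.48
n/ν for Z = 26.35/3 = 8.783
Smallest n/ν is Z → limiting reagent.
B consumed = (4/3) × 26.35 = 35.13 mol
B remaining = 49.93 − 35.13 = 14.80 mol
mass = 14.80 × 106.20 = 1572 g

1570 g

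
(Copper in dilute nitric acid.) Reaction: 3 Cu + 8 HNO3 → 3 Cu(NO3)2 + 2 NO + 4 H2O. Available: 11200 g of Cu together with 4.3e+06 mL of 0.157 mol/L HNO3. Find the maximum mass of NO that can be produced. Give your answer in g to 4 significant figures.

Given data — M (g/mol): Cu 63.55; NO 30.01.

3526 g

n(Cu) = 11200 / 63.55 = 176.2 mol
n(HNO3) = 0.157 × 4.3e+06/1000 = 675.1 mol
n/ν for Cu = 176.2/3 = 58.73
n/ν for HNO3 = 675.1/8 = 84.39
Smallest n/ν is Cu → limiting reagent.
n(NO) = (2/3) × 176.2 = 117.5 mol
mass = 117.5 × 30.01 = 3526 g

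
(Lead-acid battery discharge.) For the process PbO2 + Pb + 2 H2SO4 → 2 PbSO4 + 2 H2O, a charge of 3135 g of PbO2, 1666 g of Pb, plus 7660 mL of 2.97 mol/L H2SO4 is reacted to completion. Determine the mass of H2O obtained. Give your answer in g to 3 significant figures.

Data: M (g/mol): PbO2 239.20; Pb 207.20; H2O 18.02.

290 g

n(PbO2) = 3135 / 239.20 = 13.11 mol
n(Pb) = 1666 / 207.20 = 8.041 mol
n(H2SO4) = 2.97 × 7660/1000 = 22.75 mol
n/ν for PbO2 = 13.11/1 = 13.11
n/ν for Pb = 8.041/1 = 8.041
n/ν for H2SO4 = 22.75/2 = 11.38
Smallest n/ν is Pb → limiting reagent.
n(H2O) = (2/1) × 8.041 = 16.08 mol
mass = 16.08 × 18.02 = 289.8 g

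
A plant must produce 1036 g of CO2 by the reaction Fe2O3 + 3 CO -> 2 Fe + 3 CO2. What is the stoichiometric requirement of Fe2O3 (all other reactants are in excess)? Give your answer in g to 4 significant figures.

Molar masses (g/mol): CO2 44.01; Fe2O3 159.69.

n(CO2) = 1036 / 44.01 = 23.54 mol
n(Fe2O3) = (1/3) × 23.54 = 7.847 mol
mass = 7.847 × 159.69 = 1253 g

1253 g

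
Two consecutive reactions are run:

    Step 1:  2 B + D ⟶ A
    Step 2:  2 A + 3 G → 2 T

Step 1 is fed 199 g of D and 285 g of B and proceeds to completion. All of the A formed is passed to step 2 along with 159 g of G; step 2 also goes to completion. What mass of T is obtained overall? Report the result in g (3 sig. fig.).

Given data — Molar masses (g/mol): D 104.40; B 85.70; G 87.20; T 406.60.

494 g

Step 1:
n(D) = 199.0 / 104.40 = 1.906 mol
n(B) = 285.0 / 85.70 = 3.326 mol
n/ν for D = 1.906/1 = 1.906
n/ν for B = 3.326/2 = 1.663
Smallest n/ν is B → limiting reagent.
n(A) produced = (1/2) × 3.326 = 1.663 mol
Step 2:
n(A) available = 1.663 mol
n(G) = 159.0 / 87.20 = 1.823 mol
n/ν for A = 1.663/2 = 0.8315
n/ν for G = 1.823/3 = 0.6077
Smallest n/ν is G → limiting reagent.
n(T) = (2/3) × 1.823 = 1.215 mol
mass = 1.215 × 406.60 = 494.0 g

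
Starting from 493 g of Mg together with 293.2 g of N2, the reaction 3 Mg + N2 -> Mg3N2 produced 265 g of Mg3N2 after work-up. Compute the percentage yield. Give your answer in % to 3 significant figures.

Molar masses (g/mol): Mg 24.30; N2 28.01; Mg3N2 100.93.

38.8 %

n(Mg) = 493.0 / 24.30 = 20.29 mol
n(N2) = 293.2 / 28.01 = 10.47 mol
n/ν for Mg = 20.29/3 = 6.763
n/ν for N2 = 10.47/1 = 10.47
Smallest n/ν is Mg → limiting reagent.
theoretical n(Mg3N2) = (1/3) × 20.29 = 6.763 mol → 682.6 g
% yield = 265 / 682.6 × 100 = 38.82 %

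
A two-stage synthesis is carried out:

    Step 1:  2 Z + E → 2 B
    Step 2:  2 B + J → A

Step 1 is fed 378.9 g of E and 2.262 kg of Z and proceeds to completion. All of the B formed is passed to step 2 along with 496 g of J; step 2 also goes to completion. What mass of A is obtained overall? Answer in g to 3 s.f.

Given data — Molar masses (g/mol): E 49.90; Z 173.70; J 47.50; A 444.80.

2900 g

Step 1:
n(E) = 378.9 / 49.90 = 7.593 mol
n(Z) = 2.262×1000 / 173.70 = 13.02 mol
n/ν for E = 7.593/1 = 7.593
n/ν for Z = 13.02/2 = 6.510
Smallest n/ν is Z → limiting reagent.
n(B) produced = (2/2) × 13.02 = 13.02 mol
Step 2:
n(B) available = 13.02 mol
n(J) = 496.0 / 47.50 = 10.44 mol
n/ν for B = 13.02/2 = 6.510
n/ν for J = 10.44/1 = 10.44
Smallest n/ν is B → limiting reagent.
n(A) = (1/2) × 13.02 = 6.510 mol
mass = 6.510 × 444.80 = 2896 g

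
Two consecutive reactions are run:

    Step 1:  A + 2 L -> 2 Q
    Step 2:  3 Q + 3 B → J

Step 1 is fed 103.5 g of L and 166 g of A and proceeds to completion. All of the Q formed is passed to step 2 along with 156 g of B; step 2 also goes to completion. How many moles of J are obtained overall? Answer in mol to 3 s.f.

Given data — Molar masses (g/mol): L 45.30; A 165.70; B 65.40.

0.668 mol

Step 1:
n(L) = 103.5 / 45.30 = 2.285 mol
n(A) = 166.0 / 165.70 = 1.002 mol
n/ν → L: 1.143, A: 1.002; A is limiting.
n(Q) produced = (2/1) × 1.002 = 2.004 mol
Step 2:
n(Q) available = 2.004 mol
n(B) = 156.0 / 65.40 = 2.385 mol
n/ν → Q: 0.6680, B: 0.7950; Q is limiting.
n(J) = (1/3) × 2.004 = 0.6680 mol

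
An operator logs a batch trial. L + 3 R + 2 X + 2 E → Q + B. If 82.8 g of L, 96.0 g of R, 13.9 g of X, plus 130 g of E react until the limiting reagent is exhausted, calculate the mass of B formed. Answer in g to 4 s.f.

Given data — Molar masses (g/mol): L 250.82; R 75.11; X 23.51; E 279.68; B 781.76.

181.7 g

n(L) = 82.80 / 250.82 = 0.3301 mol
n(R) = 96.00 / 75.11 = 1.278 mol
n(X) = 13.90 / 23.51 = 0.5912 mol
n(E) = 130.0 / 279.68 = 0.4648 mol
n/ν → L: 0.3301, R: 0.4260, X: 0.2956, E: 0.2324; E is limiting.
n(B) = (1/2) × 0.4648 = 0.2324 mol
mass = 0.2324 × 781.76 = 181.7 g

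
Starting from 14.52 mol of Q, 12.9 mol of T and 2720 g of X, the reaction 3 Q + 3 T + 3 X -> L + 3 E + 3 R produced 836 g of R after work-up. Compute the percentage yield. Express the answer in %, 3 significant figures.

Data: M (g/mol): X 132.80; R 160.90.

40.3 %

n(Q) = 14.52 mol
n(T) = 12.90 mol
n(X) = 2720 / 132.80 = 20.48 mol
n/ν → Q: 4.840, T: 4.300, X: 6.827; T is limiting.
theoretical n(R) = (3/3) × 12.90 = 12.90 mol → 2076 g
% yield = 836 / 2076 × 100 = 40.27 %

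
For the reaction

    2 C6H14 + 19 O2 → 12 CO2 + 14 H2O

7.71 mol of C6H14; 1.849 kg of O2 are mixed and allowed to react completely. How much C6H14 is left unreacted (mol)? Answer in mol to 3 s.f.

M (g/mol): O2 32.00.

1.63 mol

n(C6H14) = 7.710 mol
n(O2) = 1.849×1000 / 32.00 = 57.78 mol
n/ν for C6H14 = 7.710/2 = 3.855
n/ν for O2 = 57.78/19 = 3.041
Smallest n/ν is O2 → limiting reagent.
C6H14 consumed = (2/19) × 57.78 = 6.082 mol
C6H14 remaining = 7.710 − 6.082 = 1.628 mol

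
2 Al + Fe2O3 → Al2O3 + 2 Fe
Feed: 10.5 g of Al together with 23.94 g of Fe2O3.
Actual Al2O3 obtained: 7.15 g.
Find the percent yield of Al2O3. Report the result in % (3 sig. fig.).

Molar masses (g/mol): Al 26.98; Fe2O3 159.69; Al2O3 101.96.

n(Al) = 10.50 / 26.98 = 0.3892 mol
n(Fe2O3) = 23.94 / 159.69 = 0.1499 mol
n/ν for Al = 0.3892/2 = 0.1946
n/ν for Fe2O3 = 0.1499/1 = 0.1499
Smallest n/ν is Fe2O3 → limiting reagent.
theoretical n(Al2O3) = (1/1) × 0.1499 = 0.1499 mol → 15.28 g
% yield = 7.15 / 15.28 × 100 = 46.79 %

46.8 %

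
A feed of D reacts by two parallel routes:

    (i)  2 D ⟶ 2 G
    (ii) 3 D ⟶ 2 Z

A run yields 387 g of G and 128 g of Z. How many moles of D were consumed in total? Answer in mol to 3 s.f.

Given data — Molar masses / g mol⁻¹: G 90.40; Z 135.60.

n(G) = 387 / 90.40 = 4.281 mol
n(Z) = 128 / 135.60 = 0.9440 mol
n(D) via (i) = (2/2)×4.281 = 4.281 mol
n(D) via (ii) = (3/2)×0.9440 = 1.416 mol
total n(D) = 4.281 + 1.416 = 5.697 mol

5.70 mol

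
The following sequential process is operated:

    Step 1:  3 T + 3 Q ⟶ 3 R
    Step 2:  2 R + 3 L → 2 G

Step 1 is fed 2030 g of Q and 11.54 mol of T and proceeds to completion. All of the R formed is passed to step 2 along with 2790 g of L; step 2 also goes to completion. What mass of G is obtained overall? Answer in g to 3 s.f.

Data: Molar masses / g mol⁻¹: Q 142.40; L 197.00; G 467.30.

4410 g

Step 1:
n(Q) = 2030 / 142.40 = 14.26 mol
n(T) = 11.54 mol
n/ν for Q = 14.26/3 = 4.753
n/ν for T = 11.54/3 = 3.847
Smallest n/ν is T → limiting reagent.
n(R) produced = (3/3) × 11.54 = 11.54 mol
Step 2:
n(R) available = 11.54 mol
n(L) = 2790 / 197.00 = 14.16 mol
n/ν for R = 11.54/2 = 5.770
n/ν for L = 14.16/3 = 4.720
Smallest n/ν is L → limiting reagent.
n(G) = (2/3) × 14.16 = 9.440 mol
mass = 9.440 × 467.30 = 4411 g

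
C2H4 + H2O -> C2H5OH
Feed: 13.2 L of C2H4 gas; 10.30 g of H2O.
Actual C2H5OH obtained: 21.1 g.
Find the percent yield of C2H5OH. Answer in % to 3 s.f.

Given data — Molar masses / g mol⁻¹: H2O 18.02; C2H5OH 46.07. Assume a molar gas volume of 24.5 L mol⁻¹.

n(C2H4) = 13.20 / 24.5 = 0.5388 mol
n(H2O) = 10.30 / 18.02 = 0.5716 mol
n/ν for C2H4 = 0.5388/1 = 0.5388
n/ν for H2O = 0.5716/1 = 0.5716
Smallest n/ν is C2H4 → limiting reagent.
theoretical n(C2H5OH) = (1/1) × 0.5388 = 0.5388 mol → 24.82 g
% yield = 21.1 / 24.82 × 100 = 85.01 %

85.0 %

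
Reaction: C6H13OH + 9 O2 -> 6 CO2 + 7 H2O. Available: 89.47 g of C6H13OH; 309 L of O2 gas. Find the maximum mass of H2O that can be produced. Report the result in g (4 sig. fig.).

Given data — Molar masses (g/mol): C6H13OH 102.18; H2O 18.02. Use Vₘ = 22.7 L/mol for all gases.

n(C6H13OH) = 89.47 / 102.18 = 0.8756 mol
n(O2) = 309.0 / 22.7 = 13.61 mol
n/ν for C6H13OH = 0.8756/1 = 0.8756
n/ν for O2 = 13.61/9 = 1.512
Smallest n/ν is C6H13OH → limiting reagent.
n(H2O) = (7/1) × 0.8756 = 6.129 mol
mass = 6.129 × 18.02 = 110.4 g

110.4 g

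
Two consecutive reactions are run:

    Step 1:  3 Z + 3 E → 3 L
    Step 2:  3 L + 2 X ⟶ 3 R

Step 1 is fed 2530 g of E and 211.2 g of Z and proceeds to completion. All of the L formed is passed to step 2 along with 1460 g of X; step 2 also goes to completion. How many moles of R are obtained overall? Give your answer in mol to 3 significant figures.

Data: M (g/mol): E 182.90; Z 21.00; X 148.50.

10.1 mol

Step 1:
n(E) = 2530 / 182.90 = 13.83 mol
n(Z) = 211.2 / 21.00 = 10.06 mol
n/ν for E = 13.83/3 = 4.610
n/ν for Z = 10.06/3 = 3.353
Smallest n/ν is Z → limiting reagent.
n(L) produced = (3/3) × 10.06 = 10.06 mol
Step 2:
n(L) available = 10.06 mol
n(X) = 1460 / 148.50 = 9.832 mol
n/ν for L = 10.06/3 = 3.353
n/ν for X = 9.832/2 = 4.916
Smallest n/ν is L → limiting reagent.
n(R) = (3/3) × 10.06 = 10.06 mol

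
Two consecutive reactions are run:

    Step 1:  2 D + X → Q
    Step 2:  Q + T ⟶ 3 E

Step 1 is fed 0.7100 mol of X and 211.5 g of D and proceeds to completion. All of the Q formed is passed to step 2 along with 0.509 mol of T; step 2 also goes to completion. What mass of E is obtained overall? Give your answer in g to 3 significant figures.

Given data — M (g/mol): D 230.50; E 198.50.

Step 1:
n(X) = 0.7100 mol
n(D) = 211.5 / 230.50 = 0.9176 mol
n/ν → X: 0.7100, D: 0.4588; D is limiting.
n(Q) produced = (1/2) × 0.9176 = 0.4588 mol
Step 2:
n(Q) available = 0.4588 mol
n(T) = 0.5090 mol
n/ν → Q: 0.4588, T: 0.5090; Q is limiting.
n(E) = (3/1) × 0.4588 = 1.376 mol
mass = 1.376 × 198.50 = 273.1 g

273 g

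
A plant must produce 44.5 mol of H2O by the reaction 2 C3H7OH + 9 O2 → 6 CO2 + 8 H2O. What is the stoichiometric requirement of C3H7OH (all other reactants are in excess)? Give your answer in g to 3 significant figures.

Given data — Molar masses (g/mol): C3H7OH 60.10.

669 g

n(H2O) = 44.50 mol
n(C3H7OH) = (2/8) × 44.50 = 11.13 mol
mass = 11.13 × 60.10 = 668.9 g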